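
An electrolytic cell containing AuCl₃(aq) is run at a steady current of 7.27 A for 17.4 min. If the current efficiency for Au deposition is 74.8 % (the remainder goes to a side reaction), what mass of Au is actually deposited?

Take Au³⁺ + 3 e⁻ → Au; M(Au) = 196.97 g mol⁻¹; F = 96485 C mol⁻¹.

3.86 g

Q = I·t = 7.270 × 1044.0 = 7590 C.
n(e⁻) = 7590/96485 = 0.07866 mol; theoretically n(Au) = 0.07866/3 = 0.02622 mol, m_theo = 5.165 g.
At 74.8 % efficiency, m_actual = 0.748 × 5.165 = 3.86 g.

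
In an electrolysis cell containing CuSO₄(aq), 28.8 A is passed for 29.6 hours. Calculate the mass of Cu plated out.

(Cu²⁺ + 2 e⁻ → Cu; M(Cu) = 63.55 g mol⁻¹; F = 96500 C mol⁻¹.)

1010 g

Q = I·t = 28.80 A × 106560 s = 3069000 C.
n(e⁻) = Q/F = 3069000 / 96500 = 31.80 mol.
Cu²⁺ + 2 e⁻ → Cu, so n(Cu) = n(e⁻)/2 = 15.90 mol.
m = n·M = 15.90 × 63.55 = 1010 g.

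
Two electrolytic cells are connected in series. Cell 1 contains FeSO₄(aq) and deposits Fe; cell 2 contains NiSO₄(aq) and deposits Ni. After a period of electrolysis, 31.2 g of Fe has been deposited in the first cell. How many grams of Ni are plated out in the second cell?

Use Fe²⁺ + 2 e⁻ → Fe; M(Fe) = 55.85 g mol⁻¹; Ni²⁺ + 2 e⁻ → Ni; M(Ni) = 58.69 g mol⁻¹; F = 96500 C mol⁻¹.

32.8 g

n(Fe) = 31.2 / 55.85 = 0.5586 mol.
Since Fe²⁺ + 2 e⁻ → Fe, n(e⁻) passed = 2 × 0.5586 = 1.117 mol.
Cells in series carry the same charge, so the same 1.117 mol of electrons passes through cell 2.
Ni²⁺ + 2 e⁻ → Ni, so n(Ni) = 1.117 / 2 = 0.5586 mol.
m(Ni) = 0.5586 × 58.69 = 32.8 g.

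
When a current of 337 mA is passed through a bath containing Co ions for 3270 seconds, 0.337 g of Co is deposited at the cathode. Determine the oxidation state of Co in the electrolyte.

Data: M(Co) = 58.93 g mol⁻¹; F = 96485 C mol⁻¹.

+2

Q = I·t = 0.3370 A × 3270.0 s = 1102 C, so n(e⁻) = 1102/96485 = 0.01142 mol.
n(Co) deposited = 0.337 / 58.93 = 0.005719 mol.
Electrons per atom = n(e⁻)/n(Co) = 0.01142 / 0.005719 = 2.00 ≈ 2, so the ion is Co²⁺.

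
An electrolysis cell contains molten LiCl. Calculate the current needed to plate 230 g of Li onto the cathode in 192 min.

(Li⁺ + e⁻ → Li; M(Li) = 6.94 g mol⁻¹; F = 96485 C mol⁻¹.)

n(Li) = 230 / 6.94 = 33.14 mol.
n(e⁻) = 1 × 33.14 = 33.14 mol.
Q = n(e⁻)·F = 33.14 × 96485 = 3198000 C.
I = Q/t = 3198000 / 11520 s = 278 A.

278 A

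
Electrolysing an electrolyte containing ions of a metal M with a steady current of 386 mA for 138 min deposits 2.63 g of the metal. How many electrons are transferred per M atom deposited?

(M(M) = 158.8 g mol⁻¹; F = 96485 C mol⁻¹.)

2

Q = I·t = 0.3860 A × 8280.0 s = 3196 C, so n(e⁻) = 3196/96485 = 0.03313 mol.
n(M) deposited = 2.63 / 158.8 = 0.01656 mol.
Electrons per atom = n(e⁻)/n(M) = 0.03313 / 0.01656 = 2.00 ≈ 2, so the ion is M²⁺.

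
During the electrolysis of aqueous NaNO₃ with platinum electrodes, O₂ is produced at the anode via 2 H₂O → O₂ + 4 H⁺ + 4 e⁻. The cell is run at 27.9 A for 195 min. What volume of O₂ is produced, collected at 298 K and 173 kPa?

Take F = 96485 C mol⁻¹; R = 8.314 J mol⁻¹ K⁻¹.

12.1 L

Q = I·t = 27.90 A × 11700 s = 326400 C.
n(e⁻) = Q/F = 326400 / 96485 = 3.383 mol.
4 electrons are transferred per O₂ molecule, so n(O₂) = 3.383 / 4 = 0.8458 mol.
V = nRT/P = (0.8458 × 8.314 × 298) / (173 × 10³ Pa) = 0.0121 m³ = 12.1 L.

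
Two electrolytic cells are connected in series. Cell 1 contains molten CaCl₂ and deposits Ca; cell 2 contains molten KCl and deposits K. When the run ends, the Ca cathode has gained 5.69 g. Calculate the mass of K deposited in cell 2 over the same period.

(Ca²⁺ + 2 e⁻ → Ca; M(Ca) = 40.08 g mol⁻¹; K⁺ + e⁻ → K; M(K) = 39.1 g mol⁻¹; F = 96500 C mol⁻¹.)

n(Ca) = 5.69 / 40.08 = 0.1420 mol.
Since Ca²⁺ + 2 e⁻ → Ca, n(e⁻) passed = 2 × 0.1420 = 0.2839 mol.
Cells in series carry the same charge, so the same 0.2839 mol of electrons passes through cell 2.
K⁺ + e⁻ → K, so n(K) = 0.2839 / 1 = 0.2839 mol.
m(K) = 0.2839 × 39.1 = 11.1 g.

11.1 g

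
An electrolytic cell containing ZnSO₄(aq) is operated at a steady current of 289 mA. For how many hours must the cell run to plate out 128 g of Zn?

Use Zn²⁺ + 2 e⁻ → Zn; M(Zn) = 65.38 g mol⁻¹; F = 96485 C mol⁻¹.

n(Zn) = m/M = 128 / 65.38 = 1.958 mol.
Each Zn atom requires 2 electrons, so n(e⁻) = 2 × 1.958 = 3.916 mol.
Q = n(e⁻)·F = 3.916 × 96485 = 377800 C.
t = Q/I = 377800 / 0.2890 A = 1307000 s = 363 h.

363 h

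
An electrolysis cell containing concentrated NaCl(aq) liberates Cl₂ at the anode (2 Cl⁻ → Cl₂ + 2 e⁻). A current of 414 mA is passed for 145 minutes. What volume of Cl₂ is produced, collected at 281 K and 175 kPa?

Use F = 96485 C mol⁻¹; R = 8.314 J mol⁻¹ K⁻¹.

Q = I·t = 0.4140 A × 8700.0 s = 3602 C.
n(e⁻) = Q/F = 3602 / 96485 = 0.03733 mol.
2 electrons are transferred per Cl₂ molecule, so n(Cl₂) = 0.03733 / 2 = 0.01867 mol.
V = nRT/P = (0.01867 × 8.314 × 281) / (175 × 10³ Pa) = 2.49 × 10⁻⁴ m³ = 0.249 L.

0.249 L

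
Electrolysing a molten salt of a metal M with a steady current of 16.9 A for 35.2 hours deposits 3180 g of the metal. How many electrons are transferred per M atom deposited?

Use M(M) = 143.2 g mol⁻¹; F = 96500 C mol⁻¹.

Q = I·t = 16.90 A × 126720 s = 2142000 C, so n(e⁻) = 2142000/96500 = 22.19 mol.
n(M) deposited = 3180 / 143.2 = 22.21 mol.
Electrons per atom = n(e⁻)/n(M) = 22.19 / 22.21 = 0.999 ≈ 1, so the ion is M⁺.

1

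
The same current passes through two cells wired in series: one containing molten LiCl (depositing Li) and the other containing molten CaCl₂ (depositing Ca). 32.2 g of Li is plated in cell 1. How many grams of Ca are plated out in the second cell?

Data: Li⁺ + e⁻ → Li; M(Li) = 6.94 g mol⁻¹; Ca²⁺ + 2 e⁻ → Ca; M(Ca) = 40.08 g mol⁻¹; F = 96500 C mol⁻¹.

93.0 g

n(Li) = 32.2 / 6.94 = 4.640 mol.
Since Li⁺ + e⁻ → Li, n(e⁻) passed = 1 × 4.640 = 4.640 mol.
Cells in series carry the same charge, so the same 4.640 mol of electrons passes through cell 2.
Ca²⁺ + 2 e⁻ → Ca, so n(Ca) = 4.640 / 2 = 2.320 mol.
m(Ca) = 2.320 × 40.08 = 93.0 g.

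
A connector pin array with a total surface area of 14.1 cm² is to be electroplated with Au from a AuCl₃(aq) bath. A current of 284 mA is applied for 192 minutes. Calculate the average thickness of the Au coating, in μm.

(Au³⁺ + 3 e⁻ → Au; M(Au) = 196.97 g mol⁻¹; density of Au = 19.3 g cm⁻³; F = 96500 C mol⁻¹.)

Q = I·t = 0.2840 × 11520 = 3272 C; n(e⁻) = 0.03390 mol.
n(Au) = n(e⁻)/3 = 0.01130 mol, so m = 0.01130 × 196.97 = 2.226 g.
Volume = m/ρ = 2.226 / 19.3 = 0.1153 cm³.
Thickness = V/A = 0.1153 / 14.1 = 0.00818 cm = 81.8 μm.

81.8 μm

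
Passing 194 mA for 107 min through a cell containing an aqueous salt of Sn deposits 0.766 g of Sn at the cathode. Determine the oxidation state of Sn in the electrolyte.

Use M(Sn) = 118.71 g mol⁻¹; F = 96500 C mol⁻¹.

+2

Q = I·t = 0.1940 A × 6420.0 s = 1245 C, so n(e⁻) = 1245/96500 = 0.01291 mol.
n(Sn) deposited = 0.766 / 118.71 = 0.006453 mol.
Electrons per atom = n(e⁻)/n(Sn) = 0.01291 / 0.006453 = 2.00 ≈ 2, so the ion is Sn²⁺.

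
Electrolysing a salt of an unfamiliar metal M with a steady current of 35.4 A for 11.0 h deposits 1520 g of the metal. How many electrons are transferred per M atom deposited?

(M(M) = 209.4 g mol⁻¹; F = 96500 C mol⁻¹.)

2

Q = I·t = 35.40 A × 39600 s = 1402000 C, so n(e⁻) = 1402000/96500 = 14.53 mol.
n(M) deposited = 1520 / 209.4 = 7.259 mol.
Electrons per atom = n(e⁻)/n(M) = 14.53 / 7.259 = 2.00 ≈ 2, so the ion is M²⁺.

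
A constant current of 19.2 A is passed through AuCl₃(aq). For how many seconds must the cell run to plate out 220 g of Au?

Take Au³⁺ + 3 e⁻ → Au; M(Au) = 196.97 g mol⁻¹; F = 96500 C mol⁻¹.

n(Au) = m/M = 220 / 196.97 = 1.117 mol.
Each Au atom requires 3 electrons, so n(e⁻) = 3 × 1.117 = 3.351 mol.
Q = n(e⁻)·F = 3.351 × 96500 = 323300 C.
t = Q/I = 323300 / 19.20 A = 16840 s.

16800 s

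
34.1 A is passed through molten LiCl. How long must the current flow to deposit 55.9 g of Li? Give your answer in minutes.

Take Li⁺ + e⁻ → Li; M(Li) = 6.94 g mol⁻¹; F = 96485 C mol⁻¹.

380 min

n(Li) = m/M = 55.9 / 6.94 = 8.055 mol.
Each Li atom requires 1 electron, so n(e⁻) = 1 × 8.055 = 8.055 mol.
Q = n(e⁻)·F = 8.055 × 96485 = 777200 C.
t = Q/I = 777200 / 34.10 A = 22790 s = 380 min.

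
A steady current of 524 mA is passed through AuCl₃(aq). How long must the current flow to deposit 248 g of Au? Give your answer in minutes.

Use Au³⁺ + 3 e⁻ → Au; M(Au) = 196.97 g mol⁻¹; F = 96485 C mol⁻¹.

n(Au) = m/M = 248 / 196.97 = 1.259 mol.
Each Au atom requires 3 electrons, so n(e⁻) = 3 × 1.259 = 3.777 mol.
Q = n(e⁻)·F = 3.777 × 96485 = 364400 C.
t = Q/I = 364400 / 0.5240 A = 695500 s = 11600 min.

11600 min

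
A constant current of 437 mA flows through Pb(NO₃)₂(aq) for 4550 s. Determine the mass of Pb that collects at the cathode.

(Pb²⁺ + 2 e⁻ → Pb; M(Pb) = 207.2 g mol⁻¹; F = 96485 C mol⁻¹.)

Q = I·t = 0.4370 A × 4550.0 s = 1988 C.
n(e⁻) = Q/F = 1988 / 96485 = 0.02061 mol.
Pb²⁺ + 2 e⁻ → Pb, so n(Pb) = n(e⁻)/2 = 0.01030 mol.
m = n·M = 0.01030 × 207.2 = 2.13 g.

2.13 g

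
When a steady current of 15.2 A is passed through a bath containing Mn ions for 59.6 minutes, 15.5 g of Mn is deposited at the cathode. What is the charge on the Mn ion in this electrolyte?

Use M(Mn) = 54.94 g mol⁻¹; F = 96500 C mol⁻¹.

+2

Q = I·t = 15.20 A × 3576.0 s = 54360 C, so n(e⁻) = 54360/96500 = 0.5633 mol.
n(Mn) deposited = 15.5 / 54.94 = 0.2821 mol.
Electrons per atom = n(e⁻)/n(Mn) = 0.5633 / 0.2821 = 2.00 ≈ 2, so the ion is Mn²⁺.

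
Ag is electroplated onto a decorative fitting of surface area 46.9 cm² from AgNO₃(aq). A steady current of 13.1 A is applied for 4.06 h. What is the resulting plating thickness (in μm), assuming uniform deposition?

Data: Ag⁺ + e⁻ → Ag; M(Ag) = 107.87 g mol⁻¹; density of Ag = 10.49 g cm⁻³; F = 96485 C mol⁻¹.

4350 μm

Q = I·t = 13.10 × 14616 = 191500 C; n(e⁻) = 1.984 mol.
n(Ag) = n(e⁻)/1 = 1.984 mol, so m = 1.984 × 107.87 = 214.1 g.
Volume = m/ρ = 214.1 / 10.49 = 20.41 cm³.
Thickness = V/A = 20.41 / 46.9 = 0.435 cm = 4350 μm.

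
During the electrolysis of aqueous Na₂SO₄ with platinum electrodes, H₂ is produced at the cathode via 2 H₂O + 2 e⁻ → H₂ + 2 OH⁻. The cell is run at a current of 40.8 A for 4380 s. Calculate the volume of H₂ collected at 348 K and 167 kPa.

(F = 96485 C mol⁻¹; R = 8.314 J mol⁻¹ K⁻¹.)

Q = I·t = 40.80 A × 4380.0 s = 178700 C.
n(e⁻) = Q/F = 178700 / 96485 = 1.852 mol.
2 electrons are transferred per H₂ molecule, so n(H₂) = 1.852 / 2 = 0.9261 mol.
V = nRT/P = (0.9261 × 8.314 × 348) / (167 × 10³ Pa) = 0.0160 m³ = 16.0 L.

16.0 L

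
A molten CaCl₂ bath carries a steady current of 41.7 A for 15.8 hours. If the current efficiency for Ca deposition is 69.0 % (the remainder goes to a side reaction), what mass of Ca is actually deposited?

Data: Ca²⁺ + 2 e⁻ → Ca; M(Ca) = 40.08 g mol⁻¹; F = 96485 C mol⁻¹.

340 g

Q = I·t = 41.70 × 56880 = 2372000 C.
n(e⁻) = 2372000/96485 = 24.58 mol; theoretically n(Ca) = 24.58/2 = 12.29 mol, m_theo = 492.6 g.
At 69.0 % efficiency, m_actual = 0.690 × 492.6 = 340 g.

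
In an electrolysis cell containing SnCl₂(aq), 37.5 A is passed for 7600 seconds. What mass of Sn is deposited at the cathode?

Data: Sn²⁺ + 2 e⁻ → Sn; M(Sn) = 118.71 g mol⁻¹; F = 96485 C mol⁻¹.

Q = I·t = 37.50 A × 7600.0 s = 285000 C.
n(e⁻) = Q/F = 285000 / 96485 = 2.954 mol.
Sn²⁺ + 2 e⁻ → Sn, so n(Sn) = n(e⁻)/2 = 1.477 mol.
m = n·M = 1.477 × 118.71 = 175 g.

175 g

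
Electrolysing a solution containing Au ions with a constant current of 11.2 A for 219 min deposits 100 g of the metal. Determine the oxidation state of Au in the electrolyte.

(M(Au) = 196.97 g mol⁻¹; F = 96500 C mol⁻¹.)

Q = I·t = 11.20 A × 13140 s = 147200 C, so n(e⁻) = 147200/96500 = 1.525 mol.
n(Au) deposited = 100 / 196.97 = 0.5077 mol.
Electrons per atom = n(e⁻)/n(Au) = 1.525 / 0.5077 = 3.00 ≈ 3, so the ion is Au³⁺.

+3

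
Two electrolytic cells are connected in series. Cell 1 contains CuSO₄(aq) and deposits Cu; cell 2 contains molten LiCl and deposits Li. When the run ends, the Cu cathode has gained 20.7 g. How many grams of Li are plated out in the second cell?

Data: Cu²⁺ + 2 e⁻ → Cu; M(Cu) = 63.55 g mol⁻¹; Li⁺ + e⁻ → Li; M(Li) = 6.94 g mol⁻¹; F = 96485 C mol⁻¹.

n(Cu) = 20.7 / 63.55 = 0.3257 mol.
Since Cu²⁺ + 2 e⁻ → Cu, n(e⁻) passed = 2 × 0.3257 = 0.6515 mol.
Cells in series carry the same charge, so the same 0.6515 mol of electrons passes through cell 2.
Li⁺ + e⁻ → Li, so n(Li) = 0.6515 / 1 = 0.6515 mol.
m(Li) = 0.6515 × 6.94 = 4.52 g.

4.52 g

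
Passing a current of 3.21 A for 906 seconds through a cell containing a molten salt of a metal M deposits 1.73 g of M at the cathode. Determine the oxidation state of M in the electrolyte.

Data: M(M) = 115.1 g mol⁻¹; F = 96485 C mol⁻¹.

Q = I·t = 3.210 A × 906.00 s = 2908 C, so n(e⁻) = 2908/96485 = 0.03014 mol.
n(M) deposited = 1.73 / 115.1 = 0.01503 mol.
Electrons per atom = n(e⁻)/n(M) = 0.03014 / 0.01503 = 2.01 ≈ 2, so the ion is M²⁺.

+2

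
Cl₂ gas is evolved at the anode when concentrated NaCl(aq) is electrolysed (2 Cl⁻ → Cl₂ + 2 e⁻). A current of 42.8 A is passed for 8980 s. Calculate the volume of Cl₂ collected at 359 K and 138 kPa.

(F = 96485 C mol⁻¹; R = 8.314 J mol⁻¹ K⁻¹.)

Q = I·t = 42.80 A × 8980.0 s = 384300 C.
n(e⁻) = Q/F = 384300 / 96485 = 3.983 mol.
2 electrons are transferred per Cl₂ molecule, so n(Cl₂) = 3.983 / 2 = 1.992 mol.
V = nRT/P = (1.992 × 8.314 × 359) / (138 × 10³ Pa) = 0.0431 m³ = 43.1 L.

43.1 L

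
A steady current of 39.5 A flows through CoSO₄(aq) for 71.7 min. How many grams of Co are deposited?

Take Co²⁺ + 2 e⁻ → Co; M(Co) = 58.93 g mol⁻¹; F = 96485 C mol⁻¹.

51.9 g

Q = I·t = 39.50 A × 4302.0 s = 169900 C.
n(e⁻) = Q/F = 169900 / 96485 = 1.761 mol.
Co²⁺ + 2 e⁻ → Co, so n(Co) = n(e⁻)/2 = 0.8806 mol.
m = n·M = 0.8806 × 58.93 = 51.9 g.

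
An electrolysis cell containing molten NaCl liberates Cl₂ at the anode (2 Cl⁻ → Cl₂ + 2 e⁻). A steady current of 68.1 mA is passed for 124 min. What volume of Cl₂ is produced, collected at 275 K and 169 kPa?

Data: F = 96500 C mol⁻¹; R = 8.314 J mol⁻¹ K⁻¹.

Q = I·t = 0.06810 A × 7440.0 s = 506.7 C.
n(e⁻) = Q/F = 506.7 / 96500 = 0.005250 mol.
2 electrons are transferred per Cl₂ molecule, so n(Cl₂) = 0.005250 / 2 = 0.002625 mol.
V = nRT/P = (0.002625 × 8.314 × 275) / (169 × 10³ Pa) = 3.55 × 10⁻⁵ m³ = 0.0355 L.

0.0355 L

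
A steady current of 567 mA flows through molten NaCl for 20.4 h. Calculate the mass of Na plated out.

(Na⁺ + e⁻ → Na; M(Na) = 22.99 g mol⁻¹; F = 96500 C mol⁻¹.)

9.92 g

Q = I·t = 0.5670 A × 73440 s = 41640 C.
n(e⁻) = Q/F = 41640 / 96500 = 0.4315 mol.
Na⁺ + e⁻ → Na, so n(Na) = n(e⁻)/1 = 0.4315 mol.
m = n·M = 0.4315 × 22.99 = 9.92 g.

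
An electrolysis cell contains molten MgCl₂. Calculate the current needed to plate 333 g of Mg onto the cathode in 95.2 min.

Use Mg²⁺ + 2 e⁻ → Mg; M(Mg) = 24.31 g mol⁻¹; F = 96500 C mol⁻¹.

n(Mg) = 333 / 24.31 = 13.70 mol.
n(e⁻) = 2 × 13.70 = 27.40 mol.
Q = n(e⁻)·F = 27.40 × 96500 = 2644000 C.
I = Q/t = 2644000 / 5712.0 s = 463 A.

463 A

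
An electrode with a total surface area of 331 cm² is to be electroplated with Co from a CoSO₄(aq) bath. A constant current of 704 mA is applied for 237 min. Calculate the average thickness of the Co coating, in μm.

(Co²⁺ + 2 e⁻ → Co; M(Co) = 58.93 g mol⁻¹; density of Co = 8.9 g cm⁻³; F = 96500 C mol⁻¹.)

10.4 μm

Q = I·t = 0.7040 × 14220 = 10010 C; n(e⁻) = 0.1037 mol.
n(Co) = n(e⁻)/2 = 0.05187 mol, so m = 0.05187 × 58.93 = 3.057 g.
Volume = m/ρ = 3.057 / 8.9 = 0.3434 cm³.
Thickness = V/A = 0.3434 / 331 = 0.00104 cm = 10.4 μm.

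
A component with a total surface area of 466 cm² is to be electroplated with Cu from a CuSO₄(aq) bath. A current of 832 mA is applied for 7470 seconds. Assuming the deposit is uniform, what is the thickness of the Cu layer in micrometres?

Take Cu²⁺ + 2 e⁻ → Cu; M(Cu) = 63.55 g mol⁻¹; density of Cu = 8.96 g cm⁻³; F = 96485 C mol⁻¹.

4.90 μm

Q = I·t = 0.8320 × 7470.0 = 6215 C; n(e⁻) = 0.06441 mol.
n(Cu) = n(e⁻)/2 = 0.03221 mol, so m = 0.03221 × 63.55 = 2.047 g.
Volume = m/ρ = 2.047 / 8.96 = 0.2284 cm³.
Thickness = V/A = 0.2284 / 466 = 4.90 × 10⁻⁴ cm = 4.90 μm.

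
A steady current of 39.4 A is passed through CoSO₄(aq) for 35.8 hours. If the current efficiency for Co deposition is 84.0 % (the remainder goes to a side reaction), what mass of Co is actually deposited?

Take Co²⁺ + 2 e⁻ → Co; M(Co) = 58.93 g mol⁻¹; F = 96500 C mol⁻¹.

Q = I·t = 39.40 × 128880 = 5078000 C.
n(e⁻) = 5078000/96500 = 52.62 mol; theoretically n(Co) = 52.62/2 = 26.31 mol, m_theo = 1550 g.
At 84.0 % efficiency, m_actual = 0.840 × 1550 = 1300 g.

1300 g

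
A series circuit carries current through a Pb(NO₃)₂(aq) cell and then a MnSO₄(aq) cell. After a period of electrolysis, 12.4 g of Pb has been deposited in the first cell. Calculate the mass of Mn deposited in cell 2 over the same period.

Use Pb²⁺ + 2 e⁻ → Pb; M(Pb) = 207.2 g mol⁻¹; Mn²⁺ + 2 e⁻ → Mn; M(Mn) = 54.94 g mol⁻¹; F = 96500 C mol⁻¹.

3.29 g

n(Pb) = 12.4 / 207.2 = 0.05985 mol.
Since Pb²⁺ + 2 e⁻ → Pb, n(e⁻) passed = 2 × 0.05985 = 0.1197 mol.
Cells in series carry the same charge, so the same 0.1197 mol of electrons passes through cell 2.
Mn²⁺ + 2 e⁻ → Mn, so n(Mn) = 0.1197 / 2 = 0.05985 mol.
m(Mn) = 0.05985 × 54.94 = 3.29 g.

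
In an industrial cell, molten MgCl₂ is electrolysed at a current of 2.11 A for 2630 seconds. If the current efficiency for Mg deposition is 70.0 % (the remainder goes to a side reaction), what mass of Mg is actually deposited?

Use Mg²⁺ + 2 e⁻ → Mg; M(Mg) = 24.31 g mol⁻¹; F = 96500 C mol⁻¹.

0.489 g

Q = I·t = 2.110 × 2630.0 = 5549 C.
n(e⁻) = 5549/96500 = 0.05751 mol; theoretically n(Mg) = 0.05751/2 = 0.02875 mol, m_theo = 0.6990 g.
At 70.0 % efficiency, m_actual = 0.700 × 0.6990 = 0.489 g.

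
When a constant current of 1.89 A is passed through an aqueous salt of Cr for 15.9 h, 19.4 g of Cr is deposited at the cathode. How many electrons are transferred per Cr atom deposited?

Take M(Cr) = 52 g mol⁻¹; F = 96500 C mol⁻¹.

3

Q = I·t = 1.890 A × 57240 s = 108200 C, so n(e⁻) = 108200/96500 = 1.121 mol.
n(Cr) deposited = 19.4 / 52 = 0.3731 mol.
Electrons per atom = n(e⁻)/n(Cr) = 1.121 / 0.3731 = 3.00 ≈ 3, so the ion is Cr³⁺.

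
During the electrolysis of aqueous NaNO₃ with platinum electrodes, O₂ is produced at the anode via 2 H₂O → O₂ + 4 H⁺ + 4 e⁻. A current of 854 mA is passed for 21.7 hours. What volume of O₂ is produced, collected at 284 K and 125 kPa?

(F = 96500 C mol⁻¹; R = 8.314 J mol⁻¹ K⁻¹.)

3.26 L

Q = I·t = 0.8540 A × 78120 s = 66710 C.
n(e⁻) = Q/F = 66710 / 96500 = 0.6913 mol.
4 electrons are transferred per O₂ molecule, so n(O₂) = 0.6913 / 4 = 0.1728 mol.
V = nRT/P = (0.1728 × 8.314 × 284) / (125 × 10³ Pa) = 0.00326 m³ = 3.26 L.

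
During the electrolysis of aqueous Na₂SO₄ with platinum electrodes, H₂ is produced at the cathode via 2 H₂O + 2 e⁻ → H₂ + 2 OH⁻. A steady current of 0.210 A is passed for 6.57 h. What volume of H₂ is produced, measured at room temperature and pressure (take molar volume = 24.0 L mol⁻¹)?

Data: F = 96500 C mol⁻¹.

Q = I·t = 0.2100 A × 23652 s = 4967 C.
n(e⁻) = Q/F = 4967 / 96500 = 0.05147 mol.
2 electrons are transferred per H₂ molecule, so n(H₂) = 0.05147 / 2 = 0.02574 mol.
V = n × V_m = 0.02574 × 24.0 = 0.618 L.

0.618 L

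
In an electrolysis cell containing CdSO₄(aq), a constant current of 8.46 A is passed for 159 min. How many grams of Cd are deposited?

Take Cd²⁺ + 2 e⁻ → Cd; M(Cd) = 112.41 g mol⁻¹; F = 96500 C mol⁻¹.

47.0 g

Q = I·t = 8.460 A × 9540.0 s = 80710 C.
n(e⁻) = Q/F = 80710 / 96500 = 0.8364 mol.
Cd²⁺ + 2 e⁻ → Cd, so n(Cd) = n(e⁻)/2 = 0.4182 mol.
m = n·M = 0.4182 × 112.41 = 47.0 g.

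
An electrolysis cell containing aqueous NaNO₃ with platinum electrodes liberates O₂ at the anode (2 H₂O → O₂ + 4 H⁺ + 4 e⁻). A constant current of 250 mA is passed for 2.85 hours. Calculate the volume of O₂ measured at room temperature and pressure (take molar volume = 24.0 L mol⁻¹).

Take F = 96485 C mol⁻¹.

Q = I·t = 0.2500 A × 10260 s = 2565 C.
n(e⁻) = Q/F = 2565 / 96485 = 0.02658 mol.
4 electrons are transferred per O₂ molecule, so n(O₂) = 0.02658 / 4 = 0.006646 mol.
V = n × V_m = 0.006646 × 24.0 = 0.160 L.

0.160 L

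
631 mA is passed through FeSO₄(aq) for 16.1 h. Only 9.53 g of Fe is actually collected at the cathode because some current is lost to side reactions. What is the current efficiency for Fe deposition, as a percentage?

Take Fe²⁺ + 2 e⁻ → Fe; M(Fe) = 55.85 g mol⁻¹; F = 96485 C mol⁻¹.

90.0 %

Q = I·t = 0.6310 × 57960 = 36570 C; n(e⁻) = 36570/96485 = 0.3791 mol.
Theoretical n(Fe) = n(e⁻)/2 = 0.1895 mol, i.e. m_theo = 0.1895 × 55.85 = 10.59 g.
Efficiency = m_actual / m_theo = 9.53 / 10.59 = 90.0 %.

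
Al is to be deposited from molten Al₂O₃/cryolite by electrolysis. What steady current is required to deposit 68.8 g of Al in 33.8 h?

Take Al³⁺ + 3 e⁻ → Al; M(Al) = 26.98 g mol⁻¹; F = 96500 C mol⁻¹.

6.07 A

n(Al) = 68.8 / 26.98 = 2.550 mol.
n(e⁻) = 3 × 2.550 = 7.650 mol.
Q = n(e⁻)·F = 7.650 × 96500 = 738200 C.
I = Q/t = 738200 / 121680 s = 6.07 A.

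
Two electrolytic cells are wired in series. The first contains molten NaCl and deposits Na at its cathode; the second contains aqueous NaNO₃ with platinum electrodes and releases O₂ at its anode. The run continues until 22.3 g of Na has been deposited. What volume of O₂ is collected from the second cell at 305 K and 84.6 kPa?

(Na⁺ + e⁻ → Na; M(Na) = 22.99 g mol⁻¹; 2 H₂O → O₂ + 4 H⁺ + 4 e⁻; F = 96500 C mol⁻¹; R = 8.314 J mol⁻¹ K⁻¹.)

n(Na) = 22.3 / 22.99 = 0.9700 mol, so n(e⁻) = 1 × 0.9700 = 0.9700 mol.
The cells are in series, so the same 0.9700 mol of electrons passes through the second cell.
2 H₂O → O₂ + 4 H⁺ + 4 e⁻ — 4 mol e⁻ per mol O₂, so n(O₂) = 0.9700/4 = 0.2425 mol.
V = nRT/P = (0.2425 × 8.314 × 305) / (84.6 × 10³) = 0.00727 m³ = 7.27 L.

7.27 L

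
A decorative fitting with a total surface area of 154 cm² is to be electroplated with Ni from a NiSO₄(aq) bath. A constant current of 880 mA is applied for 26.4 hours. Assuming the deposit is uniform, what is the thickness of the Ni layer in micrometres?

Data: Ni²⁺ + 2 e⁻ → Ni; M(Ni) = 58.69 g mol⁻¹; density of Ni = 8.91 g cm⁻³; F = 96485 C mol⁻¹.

Q = I·t = 0.8800 × 95040 = 83640 C; n(e⁻) = 0.8668 mol.
n(Ni) = n(e⁻)/2 = 0.4334 mol, so m = 0.4334 × 58.69 = 25.44 g.
Volume = m/ρ = 25.44 / 8.91 = 2.855 cm³.
Thickness = V/A = 2.855 / 154 = 0.0185 cm = 185 μm.

185 μm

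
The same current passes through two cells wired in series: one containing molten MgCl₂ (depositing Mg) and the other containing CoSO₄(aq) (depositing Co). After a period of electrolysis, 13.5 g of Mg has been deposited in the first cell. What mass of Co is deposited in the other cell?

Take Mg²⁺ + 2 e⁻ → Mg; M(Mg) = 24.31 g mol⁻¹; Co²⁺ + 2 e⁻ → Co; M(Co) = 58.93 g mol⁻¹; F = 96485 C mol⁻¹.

32.7 g

n(Mg) = 13.5 / 24.31 = 0.5553 mol.
Since Mg²⁺ + 2 e⁻ → Mg, n(e⁻) passed = 2 × 0.5553 = 1.111 mol.
Cells in series carry the same charge, so the same 1.111 mol of electrons passes through cell 2.
Co²⁺ + 2 e⁻ → Co, so n(Co) = 1.111 / 2 = 0.5553 mol.
m(Co) = 0.5553 × 58.93 = 32.7 g.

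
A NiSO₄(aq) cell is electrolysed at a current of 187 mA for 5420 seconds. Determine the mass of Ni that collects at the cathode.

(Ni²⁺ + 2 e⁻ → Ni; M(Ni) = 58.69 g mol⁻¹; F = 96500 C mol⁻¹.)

Q = I·t = 0.1870 A × 5420.0 s = 1014 C.
n(e⁻) = Q/F = 1014 / 96500 = 0.01050 mol.
Ni²⁺ + 2 e⁻ → Ni, so n(Ni) = n(e⁻)/2 = 0.005252 mol.
m = n·M = 0.005252 × 58.69 = 0.308 g.

0.308 g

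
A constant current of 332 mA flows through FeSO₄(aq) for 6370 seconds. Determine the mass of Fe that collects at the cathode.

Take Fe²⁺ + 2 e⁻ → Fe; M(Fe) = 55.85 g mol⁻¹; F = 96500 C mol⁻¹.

Q = I·t = 0.3320 A × 6370.0 s = 2115 C.
n(e⁻) = Q/F = 2115 / 96500 = 0.02192 mol.
Fe²⁺ + 2 e⁻ → Fe, so n(Fe) = n(e⁻)/2 = 0.01096 mol.
m = n·M = 0.01096 × 55.85 = 0.612 g.

0.612 g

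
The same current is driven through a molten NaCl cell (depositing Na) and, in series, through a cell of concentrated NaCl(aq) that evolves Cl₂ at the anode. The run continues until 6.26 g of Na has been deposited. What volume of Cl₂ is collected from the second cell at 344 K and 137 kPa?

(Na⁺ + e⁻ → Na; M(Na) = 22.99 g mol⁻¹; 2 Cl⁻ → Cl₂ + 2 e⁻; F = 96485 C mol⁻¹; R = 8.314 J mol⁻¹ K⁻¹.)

n(Na) = 6.26 / 22.99 = 0.2723 mol, so n(e⁻) = 1 × 0.2723 = 0.2723 mol.
The cells are in series, so the same 0.2723 mol of electrons passes through the second cell.
2 Cl⁻ → Cl₂ + 2 e⁻ — 2 mol e⁻ per mol Cl₂, so n(Cl₂) = 0.2723/2 = 0.1361 mol.
V = nRT/P = (0.1361 × 8.314 × 344) / (137 × 10³) = 0.00284 m³ = 2.84 L.

2.84 L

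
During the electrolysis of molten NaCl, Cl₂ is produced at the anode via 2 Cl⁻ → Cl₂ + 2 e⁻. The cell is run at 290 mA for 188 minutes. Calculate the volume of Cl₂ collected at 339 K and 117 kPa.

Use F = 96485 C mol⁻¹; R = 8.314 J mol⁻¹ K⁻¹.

0.408 L

Q = I·t = 0.2900 A × 11280 s = 3271 C.
n(e⁻) = Q/F = 3271 / 96485 = 0.03390 mol.
2 electrons are transferred per Cl₂ molecule, so n(Cl₂) = 0.03390 / 2 = 0.01695 mol.
V = nRT/P = (0.01695 × 8.314 × 339) / (117 × 10³ Pa) = 4.08 × 10⁻⁴ m³ = 0.408 L.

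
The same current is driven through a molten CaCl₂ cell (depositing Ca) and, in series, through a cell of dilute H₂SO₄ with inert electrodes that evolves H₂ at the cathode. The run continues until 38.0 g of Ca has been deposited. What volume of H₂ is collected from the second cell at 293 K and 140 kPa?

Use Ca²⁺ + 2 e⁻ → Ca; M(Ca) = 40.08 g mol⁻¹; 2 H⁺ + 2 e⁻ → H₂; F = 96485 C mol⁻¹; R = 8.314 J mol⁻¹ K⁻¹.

16.5 L

n(Ca) = 38.0 / 40.08 = 0.9481 mol, so n(e⁻) = 2 × 0.9481 = 1.896 mol.
The cells are in series, so the same 1.896 mol of electrons passes through the second cell.
2 H⁺ + 2 e⁻ → H₂ — 2 mol e⁻ per mol H₂, so n(H₂) = 1.896/2 = 0.9481 mol.
V = nRT/P = (0.9481 × 8.314 × 293) / (140 × 10³) = 0.0165 m³ = 16.5 L.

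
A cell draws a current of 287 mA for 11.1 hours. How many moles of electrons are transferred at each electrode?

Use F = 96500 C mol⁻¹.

0.119 mol

Q = I·t = 0.2870 A × 39960 s = 11470 C.
n(e⁻) = Q/F = 11470 / 96500 = 0.119 mol.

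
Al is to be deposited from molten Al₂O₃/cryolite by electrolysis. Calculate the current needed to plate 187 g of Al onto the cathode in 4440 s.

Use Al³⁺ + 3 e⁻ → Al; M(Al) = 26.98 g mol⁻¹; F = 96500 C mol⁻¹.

452 A

n(Al) = 187 / 26.98 = 6.931 mol.
n(e⁻) = 3 × 6.931 = 20.79 mol.
Q = n(e⁻)·F = 20.79 × 96500 = 2007000 C.
I = Q/t = 2007000 / 4440.0 s = 452 A.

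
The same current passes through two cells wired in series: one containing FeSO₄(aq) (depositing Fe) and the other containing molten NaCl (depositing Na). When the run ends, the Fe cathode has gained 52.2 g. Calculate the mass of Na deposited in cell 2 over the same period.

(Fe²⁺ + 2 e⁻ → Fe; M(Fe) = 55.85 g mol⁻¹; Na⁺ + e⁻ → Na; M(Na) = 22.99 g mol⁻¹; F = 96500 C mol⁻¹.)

n(Fe) = 52.2 / 55.85 = 0.9346 mol.
Since Fe²⁺ + 2 e⁻ → Fe, n(e⁻) passed = 2 × 0.9346 = 1.869 mol.
Cells in series carry the same charge, so the same 1.869 mol of electrons passes through cell 2.
Na⁺ + e⁻ → Na, so n(Na) = 1.869 / 1 = 1.869 mol.
m(Na) = 1.869 × 22.99 = 43.0 g.

43.0 g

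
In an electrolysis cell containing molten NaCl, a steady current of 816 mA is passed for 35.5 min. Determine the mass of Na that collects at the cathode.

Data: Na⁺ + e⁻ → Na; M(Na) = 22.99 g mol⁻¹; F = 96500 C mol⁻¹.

0.414 g

Q = I·t = 0.8160 A × 2130.0 s = 1738 C.
n(e⁻) = Q/F = 1738 / 96500 = 0.01801 mol.
Na⁺ + e⁻ → Na, so n(Na) = n(e⁻)/1 = 0.01801 mol.
m = n·M = 0.01801 × 22.99 = 0.414 g.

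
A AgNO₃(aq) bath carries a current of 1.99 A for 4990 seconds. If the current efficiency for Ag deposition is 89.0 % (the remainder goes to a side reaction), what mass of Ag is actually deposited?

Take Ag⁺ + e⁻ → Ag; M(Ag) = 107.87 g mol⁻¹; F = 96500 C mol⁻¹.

9.88 g

Q = I·t = 1.990 × 4990.0 = 9930 C.
n(e⁻) = 9930/96500 = 0.1029 mol; theoretically n(Ag) = 0.1029/1 = 0.1029 mol, m_theo = 11.10 g.
At 89.0 % efficiency, m_actual = 0.890 × 11.10 = 9.88 g.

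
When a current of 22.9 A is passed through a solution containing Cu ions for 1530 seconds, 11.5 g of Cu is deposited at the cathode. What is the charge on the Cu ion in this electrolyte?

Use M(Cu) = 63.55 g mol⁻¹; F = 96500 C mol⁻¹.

+2

Q = I·t = 22.90 A × 1530.0 s = 35040 C, so n(e⁻) = 35040/96500 = 0.3631 mol.
n(Cu) deposited = 11.5 / 63.55 = 0.1810 mol.
Electrons per atom = n(e⁻)/n(Cu) = 0.3631 / 0.1810 = 2.01 ≈ 2, so the ion is Cu²⁺.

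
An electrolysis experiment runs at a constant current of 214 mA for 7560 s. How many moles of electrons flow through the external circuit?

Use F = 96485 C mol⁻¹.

Q = I·t = 0.2140 A × 7560.0 s = 1618 C.
n(e⁻) = Q/F = 1618 / 96485 = 0.0168 mol.

0.0168 mol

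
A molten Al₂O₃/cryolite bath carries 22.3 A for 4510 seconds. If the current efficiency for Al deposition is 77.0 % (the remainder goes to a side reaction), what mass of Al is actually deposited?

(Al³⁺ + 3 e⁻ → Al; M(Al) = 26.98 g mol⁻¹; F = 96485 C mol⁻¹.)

7.22 g

Q = I·t = 22.30 × 4510.0 = 100600 C.
n(e⁻) = 100600/96485 = 1.042 mol; theoretically n(Al) = 1.042/3 = 0.3475 mol, m_theo = 9.374 g.
At 77.0 % efficiency, m_actual = 0.770 × 9.374 = 7.22 g.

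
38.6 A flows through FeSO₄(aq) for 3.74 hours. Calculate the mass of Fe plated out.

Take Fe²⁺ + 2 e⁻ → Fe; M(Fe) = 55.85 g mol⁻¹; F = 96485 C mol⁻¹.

150 g

Q = I·t = 38.60 A × 13464 s = 519700 C.
n(e⁻) = Q/F = 519700 / 96485 = 5.386 mol.
Fe²⁺ + 2 e⁻ → Fe, so n(Fe) = n(e⁻)/2 = 2.693 mol.
m = n·M = 2.693 × 55.85 = 150 g.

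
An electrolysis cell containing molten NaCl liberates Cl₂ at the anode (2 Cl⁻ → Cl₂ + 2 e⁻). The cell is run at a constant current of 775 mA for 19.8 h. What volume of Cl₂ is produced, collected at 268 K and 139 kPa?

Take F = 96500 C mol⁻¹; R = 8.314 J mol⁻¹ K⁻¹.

4.59 L

Q = I·t = 0.7750 A × 71280 s = 55240 C.
n(e⁻) = Q/F = 55240 / 96500 = 0.5725 mol.
2 electrons are transferred per Cl₂ molecule, so n(Cl₂) = 0.5725 / 2 = 0.2862 mol.
V = nRT/P = (0.2862 × 8.314 × 268) / (139 × 10³ Pa) = 0.00459 m³ = 4.59 L.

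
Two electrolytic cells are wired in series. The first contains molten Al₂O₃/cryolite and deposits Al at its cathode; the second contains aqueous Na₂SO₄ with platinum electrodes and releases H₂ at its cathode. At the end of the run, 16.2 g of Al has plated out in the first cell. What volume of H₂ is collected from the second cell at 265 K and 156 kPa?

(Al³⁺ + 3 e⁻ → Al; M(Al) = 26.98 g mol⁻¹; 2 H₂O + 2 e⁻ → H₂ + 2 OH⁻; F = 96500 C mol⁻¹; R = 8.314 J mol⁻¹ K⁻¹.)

12.7 L

n(Al) = 16.2 / 26.98 = 0.6004 mol, so n(e⁻) = 3 × 0.6004 = 1.801 mol.
The cells are in series, so the same 1.801 mol of electrons passes through the second cell.
2 H₂O + 2 e⁻ → H₂ + 2 OH⁻ — 2 mol e⁻ per mol H₂, so n(H₂) = 1.801/2 = 0.9007 mol.
V = nRT/P = (0.9007 × 8.314 × 265) / (156 × 10³) = 0.0127 m³ = 12.7 L.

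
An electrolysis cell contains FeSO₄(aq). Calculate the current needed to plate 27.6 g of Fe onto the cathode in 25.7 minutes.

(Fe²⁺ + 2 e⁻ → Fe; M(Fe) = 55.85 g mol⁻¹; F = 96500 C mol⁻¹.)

61.9 A

n(Fe) = 27.6 / 55.85 = 0.4942 mol.
n(e⁻) = 2 × 0.4942 = 0.9884 mol.
Q = n(e⁻)·F = 0.9884 × 96500 = 95380 C.
I = Q/t = 95380 / 1542.0 s = 61.9 A.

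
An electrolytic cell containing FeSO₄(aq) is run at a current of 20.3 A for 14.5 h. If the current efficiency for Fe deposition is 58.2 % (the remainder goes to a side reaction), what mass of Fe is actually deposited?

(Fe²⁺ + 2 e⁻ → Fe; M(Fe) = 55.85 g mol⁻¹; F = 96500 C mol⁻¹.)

Q = I·t = 20.30 × 52200 = 1060000 C.
n(e⁻) = 1060000/96500 = 10.98 mol; theoretically n(Fe) = 10.98/2 = 5.490 mol, m_theo = 306.6 g.
At 58.2 % efficiency, m_actual = 0.582 × 306.6 = 178 g.

178 g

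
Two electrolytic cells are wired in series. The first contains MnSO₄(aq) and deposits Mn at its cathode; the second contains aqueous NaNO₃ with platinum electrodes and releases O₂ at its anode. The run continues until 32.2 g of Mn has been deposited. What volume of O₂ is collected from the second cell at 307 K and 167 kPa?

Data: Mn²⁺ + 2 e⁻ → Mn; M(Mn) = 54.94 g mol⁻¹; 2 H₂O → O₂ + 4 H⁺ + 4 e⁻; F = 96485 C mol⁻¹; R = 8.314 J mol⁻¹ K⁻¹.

4.48 L

n(Mn) = 32.2 / 54.94 = 0.5861 mol, so n(e⁻) = 2 × 0.5861 = 1.172 mol.
The cells are in series, so the same 1.172 mol of electrons passes through the second cell.
2 H₂O → O₂ + 4 H⁺ + 4 e⁻ — 4 mol e⁻ per mol O₂, so n(O₂) = 1.172/4 = 0.2930 mol.
V = nRT/P = (0.2930 × 8.314 × 307) / (167 × 10³) = 0.00448 m³ = 4.48 L.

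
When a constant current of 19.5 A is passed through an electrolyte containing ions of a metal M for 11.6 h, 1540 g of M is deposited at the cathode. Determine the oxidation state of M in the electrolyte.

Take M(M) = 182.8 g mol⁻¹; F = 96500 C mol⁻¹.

+1

Q = I·t = 19.50 A × 41760 s = 814300 C, so n(e⁻) = 814300/96500 = 8.439 mol.
n(M) deposited = 1540 / 182.8 = 8.425 mol.
Electrons per atom = n(e⁻)/n(M) = 8.439 / 8.425 = 1.00 ≈ 1, so the ion is M⁺.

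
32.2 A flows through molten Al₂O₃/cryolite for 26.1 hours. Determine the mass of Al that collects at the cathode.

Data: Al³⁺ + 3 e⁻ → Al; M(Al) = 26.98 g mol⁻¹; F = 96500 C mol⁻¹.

282 g

Q = I·t = 32.20 A × 93960 s = 3026000 C.
n(e⁻) = Q/F = 3026000 / 96500 = 31.35 mol.
Al³⁺ + 3 e⁻ → Al, so n(Al) = n(e⁻)/3 = 10.45 mol.
m = n·M = 10.45 × 26.98 = 282 g.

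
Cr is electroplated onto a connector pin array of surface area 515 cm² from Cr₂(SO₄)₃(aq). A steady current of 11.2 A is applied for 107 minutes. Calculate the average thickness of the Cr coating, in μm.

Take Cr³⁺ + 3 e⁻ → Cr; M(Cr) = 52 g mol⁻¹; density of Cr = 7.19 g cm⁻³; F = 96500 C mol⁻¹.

34.9 μm

Q = I·t = 11.20 × 6420.0 = 71900 C; n(e⁻) = 0.7451 mol.
n(Cr) = n(e⁻)/3 = 0.2484 mol, so m = 0.2484 × 52 = 12.92 g.
Volume = m/ρ = 12.92 / 7.19 = 1.796 cm³.
Thickness = V/A = 1.796 / 515 = 0.00349 cm = 34.9 μm.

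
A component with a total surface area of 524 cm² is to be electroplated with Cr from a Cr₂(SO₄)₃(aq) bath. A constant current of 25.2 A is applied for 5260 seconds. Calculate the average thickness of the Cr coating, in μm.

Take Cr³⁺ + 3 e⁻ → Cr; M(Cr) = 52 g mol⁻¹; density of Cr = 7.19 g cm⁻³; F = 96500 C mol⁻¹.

Q = I·t = 25.20 × 5260.0 = 132600 C; n(e⁻) = 1.374 mol.
n(Cr) = n(e⁻)/3 = 0.4579 mol, so m = 0.4579 × 52 = 23.81 g.
Volume = m/ρ = 23.81 / 7.19 = 3.311 cm³.
Thickness = V/A = 3.311 / 524 = 0.00632 cm = 63.2 μm.

63.2 μm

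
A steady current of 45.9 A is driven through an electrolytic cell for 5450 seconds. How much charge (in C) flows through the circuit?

2.50 × 10⁵ C

Q = I·t = 45.90 A × 5450.0 s = 2.50 × 10⁵ C.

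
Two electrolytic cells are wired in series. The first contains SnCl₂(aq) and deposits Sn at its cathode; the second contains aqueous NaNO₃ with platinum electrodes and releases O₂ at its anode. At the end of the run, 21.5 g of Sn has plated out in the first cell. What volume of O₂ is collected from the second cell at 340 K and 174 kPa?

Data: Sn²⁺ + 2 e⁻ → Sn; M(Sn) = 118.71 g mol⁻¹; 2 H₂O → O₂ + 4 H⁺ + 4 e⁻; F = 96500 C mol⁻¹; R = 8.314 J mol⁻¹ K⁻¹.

1.47 L

n(Sn) = 21.5 / 118.71 = 0.1811 mol, so n(e⁻) = 2 × 0.1811 = 0.3622 mol.
The cells are in series, so the same 0.3622 mol of electrons passes through the second cell.
2 H₂O → O₂ + 4 H⁺ + 4 e⁻ — 4 mol e⁻ per mol O₂, so n(O₂) = 0.3622/4 = 0.09056 mol.
V = nRT/P = (0.09056 × 8.314 × 340) / (174 × 10³) = 0.00147 m³ = 1.47 L.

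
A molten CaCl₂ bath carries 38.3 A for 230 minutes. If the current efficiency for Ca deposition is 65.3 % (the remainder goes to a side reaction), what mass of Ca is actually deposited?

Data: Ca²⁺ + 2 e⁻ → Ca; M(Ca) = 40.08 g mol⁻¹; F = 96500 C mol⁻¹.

Q = I·t = 38.30 × 13800 = 528500 C.
n(e⁻) = 528500/96500 = 5.477 mol; theoretically n(Ca) = 5.477/2 = 2.739 mol, m_theo = 109.8 g.
At 65.3 % efficiency, m_actual = 0.653 × 109.8 = 71.7 g.

71.7 g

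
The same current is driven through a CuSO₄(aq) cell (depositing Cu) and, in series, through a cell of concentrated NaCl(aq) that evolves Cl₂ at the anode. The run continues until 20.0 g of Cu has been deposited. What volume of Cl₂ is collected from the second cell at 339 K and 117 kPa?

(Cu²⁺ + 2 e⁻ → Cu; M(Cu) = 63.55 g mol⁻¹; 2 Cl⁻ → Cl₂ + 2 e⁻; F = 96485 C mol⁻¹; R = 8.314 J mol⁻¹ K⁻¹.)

7.58 L

n(Cu) = 20.0 / 63.55 = 0.3147 mol, so n(e⁻) = 2 × 0.3147 = 0.6294 mol.
The cells are in series, so the same 0.6294 mol of electrons passes through the second cell.
2 Cl⁻ → Cl₂ + 2 e⁻ — 2 mol e⁻ per mol Cl₂, so n(Cl₂) = 0.6294/2 = 0.3147 mol.
V = nRT/P = (0.3147 × 8.314 × 339) / (117 × 10³) = 0.00758 m³ = 7.58 L.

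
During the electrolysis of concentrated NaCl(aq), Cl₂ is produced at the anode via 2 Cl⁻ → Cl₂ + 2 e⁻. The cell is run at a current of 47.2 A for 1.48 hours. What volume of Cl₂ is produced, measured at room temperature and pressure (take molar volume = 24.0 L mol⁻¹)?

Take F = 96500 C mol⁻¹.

31.3 L

Q = I·t = 47.20 A × 5328.0 s = 251500 C.
n(e⁻) = Q/F = 251500 / 96500 = 2.606 mol.
2 electrons are transferred per Cl₂ molecule, so n(Cl₂) = 2.606 / 2 = 1.303 mol.
V = n × V_m = 1.303 × 24.0 = 31.3 L.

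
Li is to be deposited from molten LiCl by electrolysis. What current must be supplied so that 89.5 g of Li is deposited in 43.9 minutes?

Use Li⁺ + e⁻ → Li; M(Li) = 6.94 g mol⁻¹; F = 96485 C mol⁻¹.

472 A

n(Li) = 89.5 / 6.94 = 12.90 mol.
n(e⁻) = 1 × 12.90 = 12.90 mol.
Q = n(e⁻)·F = 12.90 × 96485 = 1244000 C.
I = Q/t = 1244000 / 2634.0 s = 472 A.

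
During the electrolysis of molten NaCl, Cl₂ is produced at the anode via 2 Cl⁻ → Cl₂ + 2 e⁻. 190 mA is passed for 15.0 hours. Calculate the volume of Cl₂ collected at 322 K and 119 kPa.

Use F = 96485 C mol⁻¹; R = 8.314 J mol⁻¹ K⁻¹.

1.20 L

Q = I·t = 0.1900 A × 54000 s = 10260 C.
n(e⁻) = Q/F = 10260 / 96485 = 0.1063 mol.
2 electrons are transferred per Cl₂ molecule, so n(Cl₂) = 0.1063 / 2 = 0.05317 mol.
V = nRT/P = (0.05317 × 8.314 × 322) / (119 × 10³ Pa) = 0.00120 m³ = 1.20 L.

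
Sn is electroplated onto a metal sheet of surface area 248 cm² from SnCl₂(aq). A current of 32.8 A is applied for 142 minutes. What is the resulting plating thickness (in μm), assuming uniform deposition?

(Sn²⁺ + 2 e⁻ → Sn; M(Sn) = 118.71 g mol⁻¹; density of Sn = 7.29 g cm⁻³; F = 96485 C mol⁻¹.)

Q = I·t = 32.80 × 8520.0 = 279500 C; n(e⁻) = 2.896 mol.
n(Sn) = n(e⁻)/2 = 1.448 mol, so m = 1.448 × 118.71 = 171.9 g.
Volume = m/ρ = 171.9 / 7.29 = 23.58 cm³.
Thickness = V/A = 23.58 / 248 = 0.0951 cm = 951 μm.

951 μm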